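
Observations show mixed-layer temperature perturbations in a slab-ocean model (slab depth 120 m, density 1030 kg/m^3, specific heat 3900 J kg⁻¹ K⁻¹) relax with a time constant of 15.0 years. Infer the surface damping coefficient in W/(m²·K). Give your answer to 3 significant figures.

1.02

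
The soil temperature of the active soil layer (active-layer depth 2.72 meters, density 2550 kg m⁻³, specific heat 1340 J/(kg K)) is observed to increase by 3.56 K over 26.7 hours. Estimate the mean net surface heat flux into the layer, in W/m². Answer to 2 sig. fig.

Areal heat capacity C = ρ c_p D = 2550 × 1340 × 2.72 = 9.29×10^6 J/(m^2 K).
Required heat per unit area: Q = C ΔT = 9.29×10^6 × 3.56 = 3.31×10^7 J/m².
Flux F = Q / Δt = 3.31×10^7 / 96100 s = 344 W/m².

340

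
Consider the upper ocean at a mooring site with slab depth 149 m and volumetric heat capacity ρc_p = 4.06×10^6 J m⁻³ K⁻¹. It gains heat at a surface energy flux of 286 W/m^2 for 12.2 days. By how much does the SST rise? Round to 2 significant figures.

0.50 K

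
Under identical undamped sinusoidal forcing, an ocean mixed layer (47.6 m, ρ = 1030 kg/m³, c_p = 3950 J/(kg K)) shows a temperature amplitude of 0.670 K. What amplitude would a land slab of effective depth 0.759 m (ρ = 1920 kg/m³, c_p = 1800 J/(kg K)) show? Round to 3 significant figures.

49.5 K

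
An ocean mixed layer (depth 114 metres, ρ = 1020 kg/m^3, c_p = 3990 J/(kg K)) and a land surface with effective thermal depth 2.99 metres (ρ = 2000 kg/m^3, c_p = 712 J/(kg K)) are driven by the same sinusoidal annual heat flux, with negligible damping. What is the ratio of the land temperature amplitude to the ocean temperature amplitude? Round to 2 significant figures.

110

C_ocean = 1020 × 3990 × 114 = 4.64×10^8 J/(m²·K).
C_land = 2000 × 712 × 2.99 = 4.26×10^6 J/(m²·K).
Undamped amplitude ∝ 1/C, so A_land/A_ocean = C_ocean/C_land = 109.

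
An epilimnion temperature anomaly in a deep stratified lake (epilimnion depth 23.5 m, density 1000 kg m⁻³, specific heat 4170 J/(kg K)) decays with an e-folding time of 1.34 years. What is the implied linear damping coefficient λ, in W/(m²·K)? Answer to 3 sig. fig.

Areal heat capacity C = ρ c_p D = 1000 × 4170 × 23.5 = 9.80×10^7 J/(m²·K).
τ = 1.34 years = 4.23×10^7 s.
λ = C / τ = 9.80×10^7 / 4.23×10^7 = 2.32 W/(m²·K).

2.32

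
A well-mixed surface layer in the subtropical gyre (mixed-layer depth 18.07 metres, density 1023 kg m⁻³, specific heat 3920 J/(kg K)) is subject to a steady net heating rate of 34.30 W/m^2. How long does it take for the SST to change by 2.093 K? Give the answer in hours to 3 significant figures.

Areal heat capacity C = ρ c_p D = 1023 × 3920 × 18.07 = 7.25×10^7 J/(m^2 K).
Time required: Δt = C ΔT / F = 7.25×10^7 × 2.093 / 34.30 = 4.42×10^6 s.
In hours: 4.42×10^6 s / (3600 s/hour) = 1230 hours.

1230 hours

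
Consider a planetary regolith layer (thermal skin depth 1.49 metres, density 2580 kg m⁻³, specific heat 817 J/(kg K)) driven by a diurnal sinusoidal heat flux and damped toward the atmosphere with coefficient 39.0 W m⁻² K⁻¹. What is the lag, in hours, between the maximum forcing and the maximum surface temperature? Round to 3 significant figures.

5.35 hours

Areal heat capacity C = ρ c_p D = 2580 × 817 × 1.49 = 3.14×10^6 J m⁻² K⁻¹.
ω = 2π / 86400 s = 7.27×10^-5 s⁻¹.
Phase lag φ = arctan(Cω/λ) = arctan(228/39.0) = 1.40 rad.
Time lag = φ / ω = 1.40 / 7.27×10^-5 = 19300 s = 5.35 hours.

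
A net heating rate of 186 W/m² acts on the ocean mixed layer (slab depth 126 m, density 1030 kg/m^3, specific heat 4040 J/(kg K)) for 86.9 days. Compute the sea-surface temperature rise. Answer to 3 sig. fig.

2.66 K

Areal heat capacity C = ρ c_p D = 1030 × 4040 × 126 = 5.24×10^8 J/(m²·K).
Net heat input Q = F Δt = 186 × (86.9 days × 86400 s/day) = 1.40×10^9 J/m².
ΔT = Q / C = 1.40×10^9 / 5.24×10^8 = 2.66 K.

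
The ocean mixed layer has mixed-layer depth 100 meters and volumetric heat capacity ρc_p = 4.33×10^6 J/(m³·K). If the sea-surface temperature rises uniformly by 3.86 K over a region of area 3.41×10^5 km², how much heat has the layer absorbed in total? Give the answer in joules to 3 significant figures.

5.70×10^20 J

Areal heat capacity C = ρc_p × D = 4.33×10^6 × 100 = 4.33×10^8 J/(m²·K).
Heat per unit area: q = C ΔT = 4.33×10^8 × 3.86 = 1.67×10^9 J/m².
Total heat: Q = q × A = 1.67×10^9 × (3.41×10^5 × 10⁶ m²) = 5.70×10^20 J.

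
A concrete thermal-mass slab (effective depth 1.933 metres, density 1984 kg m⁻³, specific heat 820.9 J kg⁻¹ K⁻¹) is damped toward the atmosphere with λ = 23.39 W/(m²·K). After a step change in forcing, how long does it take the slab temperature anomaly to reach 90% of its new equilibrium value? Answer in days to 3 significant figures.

3.59 days

Areal heat capacity C = ρ c_p D = 1984 × 820.9 × 1.933 = 3.15×10^6 J m⁻² K⁻¹.
τ = C / λ = 3.15×10^6 / 23.39 = 1.35×10^5 s.
Fraction reached: 1 − e^(−t/τ) = 0.90 ⇒ t = −τ ln(1 − 0.90) = τ × 2.30.
t = 3.10×10^5 s = 3.59 days.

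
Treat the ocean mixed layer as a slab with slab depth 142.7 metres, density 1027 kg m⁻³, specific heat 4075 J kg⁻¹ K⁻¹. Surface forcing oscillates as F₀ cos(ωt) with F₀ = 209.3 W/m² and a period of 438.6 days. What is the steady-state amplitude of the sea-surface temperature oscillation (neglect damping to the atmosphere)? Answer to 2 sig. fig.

2.1 K

Areal heat capacity C = ρ c_p D = 1027 × 4075 × 142.7 = 5.97×10^8 J m⁻² K⁻¹.
Angular frequency ω = 2π / T = 2π / 3.79×10^7 s = 1.66×10^-7 s⁻¹.
Cω = 5.97×10^8 × 1.66×10^-7 = 99.0 W/(m²·K).
Amplitude A = F₀ / (Cω) = 209.3 / 99.0 = 2.11 K.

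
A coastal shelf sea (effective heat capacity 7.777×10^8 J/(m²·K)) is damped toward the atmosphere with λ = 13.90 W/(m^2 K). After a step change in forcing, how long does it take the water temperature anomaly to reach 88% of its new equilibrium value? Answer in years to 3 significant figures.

3.76 years

Areal heat capacity C = 7.777×10^8 J/(m²·K) (given).
τ = C / λ = 7.78×10^8 / 13.90 = 5.59×10^7 s.
Fraction reached: 1 − e^(−t/τ) = 0.88 ⇒ t = −τ ln(1 − 0.88) = τ × 2.12.
t = 1.19×10^8 s = 3.76 years.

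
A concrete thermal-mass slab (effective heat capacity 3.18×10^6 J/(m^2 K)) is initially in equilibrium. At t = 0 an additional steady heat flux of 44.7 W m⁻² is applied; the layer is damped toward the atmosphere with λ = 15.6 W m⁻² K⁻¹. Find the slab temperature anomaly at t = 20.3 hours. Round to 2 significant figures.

Areal heat capacity C = 3.18×10^6 J/(m^2 K) (given).
τ = C / λ = 3.18×10^6 / 15.6 = 2.04×10^5 s.
Equilibrium anomaly ΔT_eq = F / λ = 44.7 / 15.6 = 2.87 K.
t = 20.3 hours = 73100 s, so t/τ = 0.359.
ΔT(t) = ΔT_eq (1 − e^(−t/τ)) = 2.87 × (1 − e^−0.359) = 0.863 K.

0.86 K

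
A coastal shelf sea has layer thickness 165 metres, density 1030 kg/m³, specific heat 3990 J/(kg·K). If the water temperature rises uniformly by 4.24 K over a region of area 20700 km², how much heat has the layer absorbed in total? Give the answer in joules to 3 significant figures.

5.95×10^19 J

Areal heat capacity C = ρ c_p D = 1030 × 3990 × 165 = 6.78×10^8 J m⁻² K⁻¹.
Heat per unit area: q = C ΔT = 6.78×10^8 × 4.24 = 2.88×10^9 J/m².
Total heat: Q = q × A = 2.88×10^9 × (20700 × 10⁶ m²) = 5.95×10^19 J.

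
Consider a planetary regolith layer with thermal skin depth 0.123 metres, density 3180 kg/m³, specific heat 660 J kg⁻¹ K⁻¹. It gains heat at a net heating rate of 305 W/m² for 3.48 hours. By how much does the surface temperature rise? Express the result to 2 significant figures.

Areal heat capacity C = ρ c_p D = 3180 × 660 × 0.123 = 2.58×10^5 J m⁻² K⁻¹.
Net heat input Q = F Δt = 305 × (3.48 hours × 3600 s/hour) = 3.82×10^6 J/m².
ΔT = Q / C = 3.82×10^6 / 2.58×10^5 = 14.8 K.

15 K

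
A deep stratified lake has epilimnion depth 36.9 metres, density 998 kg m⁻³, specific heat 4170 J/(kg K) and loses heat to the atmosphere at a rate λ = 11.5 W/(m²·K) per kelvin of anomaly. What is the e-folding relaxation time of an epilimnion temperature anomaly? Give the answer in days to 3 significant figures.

155 days

Areal heat capacity C = ρ c_p D = 998 × 4170 × 36.9 = 1.54×10^8 J/(m²·K).
Relaxation time τ = C / λ = 1.54×10^8 / 11.5 = 1.34×10^7 s.
In days: 1.34×10^7 s / (86400 s/day) = 155 days.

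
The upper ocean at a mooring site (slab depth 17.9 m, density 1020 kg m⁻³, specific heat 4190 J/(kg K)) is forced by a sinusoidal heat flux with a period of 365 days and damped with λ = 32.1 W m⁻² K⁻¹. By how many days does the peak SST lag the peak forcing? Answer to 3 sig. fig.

Areal heat capacity C = ρ c_p D = 1020 × 4190 × 17.9 = 7.65×10^7 J m⁻² K⁻¹.
ω = 2π / 3.15×10^7 s = 1.99×10^-7 s⁻¹.
Phase lag φ = arctan(Cω/λ) = arctan(15.2/32.1) = 0.443 rad.
Time lag = φ / ω = 0.443 / 1.99×10^-7 = 2.23×10^6 s = 25.8 days.

25.8 days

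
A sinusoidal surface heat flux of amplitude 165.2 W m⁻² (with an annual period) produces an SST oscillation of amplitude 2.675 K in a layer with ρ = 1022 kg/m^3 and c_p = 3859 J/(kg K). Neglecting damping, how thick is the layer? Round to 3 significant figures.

78.6 m

ω = 2π / 3.15×10^7 s = 1.99×10^-7 s⁻¹.
Required C = F₀ / (A ω) = 165.2 / (2.675 × 1.99×10^-7) = 3.10×10^8 J/(m²·K).
D = C / (ρ c_p) = 3.10×10^8 / (1022 × 3859) = 78.6 m.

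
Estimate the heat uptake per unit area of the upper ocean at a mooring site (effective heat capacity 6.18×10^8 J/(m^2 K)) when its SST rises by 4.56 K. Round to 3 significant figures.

2.82×10^9

Areal heat capacity C = 6.18×10^8 J/(m^2 K) (given).
ΔQ = C ΔT = 6.18×10^8 × 4.56 = 2.82×10^9 J/m².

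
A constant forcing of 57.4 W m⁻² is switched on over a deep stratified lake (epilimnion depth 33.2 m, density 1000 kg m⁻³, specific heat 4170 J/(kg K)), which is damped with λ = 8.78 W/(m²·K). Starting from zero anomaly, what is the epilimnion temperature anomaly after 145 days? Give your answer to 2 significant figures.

Areal heat capacity C = ρ c_p D = 1000 × 4170 × 33.2 = 1.38×10^8 J/(m^2 K).
τ = C / λ = 1.38×10^8 / 8.78 = 1.58×10^7 s.
Equilibrium anomaly ΔT_eq = F / λ = 57.4 / 8.78 = 6.54 K.
t = 145 days = 1.25×10^7 s, so t/τ = 0.795.
ΔT(t) = ΔT_eq (1 − e^(−t/τ)) = 6.54 × (1 − e^−0.795) = 3.58 K.

3.6 K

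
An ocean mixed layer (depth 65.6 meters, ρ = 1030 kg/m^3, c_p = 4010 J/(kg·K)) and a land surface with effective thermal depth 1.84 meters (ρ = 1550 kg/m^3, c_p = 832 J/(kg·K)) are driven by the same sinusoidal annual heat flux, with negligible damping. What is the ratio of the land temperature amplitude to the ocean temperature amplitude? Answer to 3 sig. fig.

114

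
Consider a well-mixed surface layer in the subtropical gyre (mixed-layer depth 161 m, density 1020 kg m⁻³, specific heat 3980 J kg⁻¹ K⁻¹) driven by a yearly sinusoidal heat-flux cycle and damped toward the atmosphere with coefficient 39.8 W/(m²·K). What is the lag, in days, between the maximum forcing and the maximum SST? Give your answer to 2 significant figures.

74 days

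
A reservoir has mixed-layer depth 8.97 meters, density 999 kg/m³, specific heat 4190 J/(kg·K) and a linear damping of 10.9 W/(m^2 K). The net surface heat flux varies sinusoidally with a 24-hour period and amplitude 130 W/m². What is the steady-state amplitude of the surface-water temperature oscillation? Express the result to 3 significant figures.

0.0476 K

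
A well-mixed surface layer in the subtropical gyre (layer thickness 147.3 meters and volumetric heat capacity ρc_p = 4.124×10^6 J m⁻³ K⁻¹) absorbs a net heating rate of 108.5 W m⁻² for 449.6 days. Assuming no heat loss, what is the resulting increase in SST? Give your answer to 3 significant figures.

Areal heat capacity C = ρc_p × D = 4.124×10^6 × 147.3 = 6.07×10^8 J m⁻² K⁻¹.
Net heat input Q = F Δt = 108.5 × (449.6 days × 86400 s/day) = 4.21×10^9 J/m².
ΔT = Q / C = 4.21×10^9 / 6.07×10^8 = 6.94 K.

6.94 K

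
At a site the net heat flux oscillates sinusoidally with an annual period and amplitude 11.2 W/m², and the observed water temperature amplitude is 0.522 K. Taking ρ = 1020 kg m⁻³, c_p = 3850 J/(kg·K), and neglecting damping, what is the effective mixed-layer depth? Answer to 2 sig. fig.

27 m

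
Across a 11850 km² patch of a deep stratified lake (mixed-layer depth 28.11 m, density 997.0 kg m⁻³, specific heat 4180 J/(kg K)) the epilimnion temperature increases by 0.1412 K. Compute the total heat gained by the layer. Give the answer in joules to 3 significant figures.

Areal heat capacity C = ρ c_p D = 997.0 × 4180 × 28.11 = 1.17×10^8 J m⁻² K⁻¹.
Heat per unit area: q = C ΔT = 1.17×10^8 × 0.1412 = 1.65×10^7 J/m².
Total heat: Q = q × A = 1.65×10^7 × (11850 × 10⁶ m²) = 1.96×10^17 J.

1.96×10^17 J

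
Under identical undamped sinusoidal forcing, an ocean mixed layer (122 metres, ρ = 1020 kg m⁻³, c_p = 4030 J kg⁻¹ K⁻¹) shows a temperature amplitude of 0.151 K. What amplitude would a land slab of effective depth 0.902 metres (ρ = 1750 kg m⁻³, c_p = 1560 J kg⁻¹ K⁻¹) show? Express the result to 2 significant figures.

31 K

C_ocean = 5.01×10^8 J/(m²·K); C_land = 2.46×10^6 J/(m²·K).
A ∝ 1/C ⇒ A_land = A_ocean × C_ocean/C_land = 0.151 × 204 = 30.8 K.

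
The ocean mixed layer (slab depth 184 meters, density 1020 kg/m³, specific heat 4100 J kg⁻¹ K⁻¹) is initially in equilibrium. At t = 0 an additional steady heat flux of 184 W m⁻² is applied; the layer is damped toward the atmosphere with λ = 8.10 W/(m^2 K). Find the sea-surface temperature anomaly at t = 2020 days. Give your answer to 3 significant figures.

19.1 K

Areal heat capacity C = ρ c_p D = 1020 × 4100 × 184 = 7.69×10^8 J/(m^2 K).
τ = C / λ = 7.69×10^8 / 8.10 = 9.50×10^7 s.
Equilibrium anomaly ΔT_eq = F / λ = 184 / 8.10 = 22.7 K.
t = 2020 days = 1.75×10^8 s, so t/τ = 1.84.
ΔT(t) = ΔT_eq (1 − e^(−t/τ)) = 22.7 × (1 − e^−1.84) = 19.1 K.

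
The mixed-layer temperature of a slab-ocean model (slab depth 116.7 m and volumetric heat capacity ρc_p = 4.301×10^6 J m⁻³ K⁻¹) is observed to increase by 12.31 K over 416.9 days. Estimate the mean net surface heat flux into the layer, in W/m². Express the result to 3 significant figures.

172

Areal heat capacity C = ρc_p × D = 4.301×10^6 × 116.7 = 5.02×10^8 J/(m²·K).
Required heat per unit area: Q = C ΔT = 5.02×10^8 × 12.31 = 6.18×10^9 J/m².
Flux F = Q / Δt = 6.18×10^9 / 3.60×10^7 s = 172 W/m².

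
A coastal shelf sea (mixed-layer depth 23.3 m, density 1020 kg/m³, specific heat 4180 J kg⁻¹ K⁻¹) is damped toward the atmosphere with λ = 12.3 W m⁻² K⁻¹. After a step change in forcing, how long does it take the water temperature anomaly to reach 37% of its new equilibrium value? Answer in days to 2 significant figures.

43 days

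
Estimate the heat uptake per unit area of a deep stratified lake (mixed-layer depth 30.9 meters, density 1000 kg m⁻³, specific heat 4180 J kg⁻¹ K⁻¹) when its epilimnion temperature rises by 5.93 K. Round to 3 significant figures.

7.66×10^8

Areal heat capacity C = ρ c_p D = 1000 × 4180 × 30.9 = 1.29×10^8 J/(m²·K).
ΔQ = C ΔT = 1.29×10^8 × 5.93 = 7.66×10^8 J/m².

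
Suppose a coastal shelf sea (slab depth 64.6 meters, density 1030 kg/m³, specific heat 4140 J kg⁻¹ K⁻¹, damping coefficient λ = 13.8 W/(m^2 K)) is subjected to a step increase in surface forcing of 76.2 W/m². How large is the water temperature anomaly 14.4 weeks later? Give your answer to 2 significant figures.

Areal heat capacity C = ρ c_p D = 1030 × 4140 × 64.6 = 2.75×10^8 J/(m^2 K).
τ = C / λ = 2.75×10^8 / 13.8 = 2.00×10^7 s.
Equilibrium anomaly ΔT_eq = F / λ = 76.2 / 13.8 = 5.52 K.
t = 14.4 weeks = 8.71×10^6 s, so t/τ = 0.436.
ΔT(t) = ΔT_eq (1 − e^(−t/τ)) = 5.52 × (1 − e^−0.436) = 1.95 K.

2.0 K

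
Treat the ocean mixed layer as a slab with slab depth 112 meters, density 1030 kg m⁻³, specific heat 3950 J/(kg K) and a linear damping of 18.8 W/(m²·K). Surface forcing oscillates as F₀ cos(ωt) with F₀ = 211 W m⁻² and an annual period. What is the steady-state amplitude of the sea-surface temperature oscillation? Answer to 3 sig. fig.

2.28 K

Areal heat capacity C = ρ c_p D = 1030 × 3950 × 112 = 4.56×10^8 J m⁻² K⁻¹.
Angular frequency ω = 2π / T = 2π / 3.15×10^7 s = 1.99×10^-7 s⁻¹.
√((Cω)² + λ²) = √((90.8)² + 18.8²) = 92.7 W/(m²·K).
Amplitude A = F₀ / √((Cω)²+λ²) = 211 / 92.7 = 2.28 K.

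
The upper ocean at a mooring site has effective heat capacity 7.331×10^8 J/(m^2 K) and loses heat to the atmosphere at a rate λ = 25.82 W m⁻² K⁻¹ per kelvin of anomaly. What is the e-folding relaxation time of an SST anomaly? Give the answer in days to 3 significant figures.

Areal heat capacity C = 7.331×10^8 J/(m^2 K) (given).
Relaxation time τ = C / λ = 7.33×10^8 / 25.82 = 2.84×10^7 s.
In days: 2.84×10^7 s / (86400 s/day) = 329 days.

329 days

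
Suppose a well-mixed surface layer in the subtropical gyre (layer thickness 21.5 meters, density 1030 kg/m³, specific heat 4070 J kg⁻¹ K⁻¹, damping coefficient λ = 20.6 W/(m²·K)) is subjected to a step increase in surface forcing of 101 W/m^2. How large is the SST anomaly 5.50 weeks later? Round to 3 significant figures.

Areal heat capacity C = ρ c_p D = 1030 × 4070 × 21.5 = 9.01×10^7 J/(m²·K).
τ = C / λ = 9.01×10^7 / 20.6 = 4.38×10^6 s.
Equilibrium anomaly ΔT_eq = F / λ = 101 / 20.6 = 4.90 K.
t = 5.50 weeks = 3.33×10^6 s, so t/τ = 0.760.
ΔT(t) = ΔT_eq (1 − e^(−t/τ)) = 4.90 × (1 − e^−0.760) = 2.61 K.

2.61 K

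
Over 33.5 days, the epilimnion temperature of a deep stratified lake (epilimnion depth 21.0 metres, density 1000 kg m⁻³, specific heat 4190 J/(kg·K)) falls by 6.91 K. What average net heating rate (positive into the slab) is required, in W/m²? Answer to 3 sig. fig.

Areal heat capacity C = ρ c_p D = 1000 × 4190 × 21.0 = 8.80×10^7 J/(m^2 K).
Required heat per unit area: Q = C ΔT = 8.80×10^7 × -6.91 = -6.08×10^8 J/m².
Flux F = Q / Δt = -6.08×10^8 / 2.89×10^6 s = -210 W/m².

-210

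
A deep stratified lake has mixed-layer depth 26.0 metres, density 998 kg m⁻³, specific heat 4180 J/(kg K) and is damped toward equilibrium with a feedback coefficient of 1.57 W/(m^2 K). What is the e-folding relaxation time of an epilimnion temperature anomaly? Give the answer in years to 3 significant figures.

2.19 years

Areal heat capacity C = ρ c_p D = 998 × 4180 × 26.0 = 1.08×10^8 J/(m^2 K).
Relaxation time τ = C / λ = 1.08×10^8 / 1.57 = 6.91×10^7 s.
In years: 6.91×10^7 s / (3.156×10^7 s/year) = 2.19 years.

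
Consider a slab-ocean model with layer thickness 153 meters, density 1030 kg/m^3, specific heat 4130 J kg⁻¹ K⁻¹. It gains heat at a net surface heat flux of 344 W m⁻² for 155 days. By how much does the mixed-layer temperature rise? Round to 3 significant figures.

Areal heat capacity C = ρ c_p D = 1030 × 4130 × 153 = 6.51×10^8 J m⁻² K⁻¹.
Net heat input Q = F Δt = 344 × (155 days × 86400 s/day) = 4.61×10^9 J/m².
ΔT = Q / C = 4.61×10^9 / 6.51×10^8 = 7.08 K.

7.08 K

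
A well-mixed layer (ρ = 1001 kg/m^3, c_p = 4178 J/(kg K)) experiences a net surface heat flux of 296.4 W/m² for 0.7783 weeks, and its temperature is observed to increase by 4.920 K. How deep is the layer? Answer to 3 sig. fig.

Heat input Q = F Δt = 296.4 × 4.71×10^5 s = 1.40×10^8 J/m².
Required areal heat capacity C = Q / ΔT = 2.84×10^7 J/(m²·K).
Depth D = C / (ρ c_p) = 2.84×10^7 / (1001 × 4178) = 6.78 m.

6.78 m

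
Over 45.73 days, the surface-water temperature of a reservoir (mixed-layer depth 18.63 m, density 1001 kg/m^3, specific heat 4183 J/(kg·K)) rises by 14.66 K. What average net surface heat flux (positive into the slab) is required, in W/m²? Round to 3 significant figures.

Areal heat capacity C = ρ c_p D = 1001 × 4183 × 18.63 = 7.80×10^7 J/(m²·K).
Required heat per unit area: Q = C ΔT = 7.80×10^7 × 14.66 = 1.14×10^9 J/m².
Flux F = Q / Δt = 1.14×10^9 / 3.95×10^6 s = 289 W/m².

289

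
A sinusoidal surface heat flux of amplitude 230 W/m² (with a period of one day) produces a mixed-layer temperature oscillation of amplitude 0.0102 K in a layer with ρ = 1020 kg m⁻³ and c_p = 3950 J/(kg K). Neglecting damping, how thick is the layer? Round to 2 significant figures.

77 m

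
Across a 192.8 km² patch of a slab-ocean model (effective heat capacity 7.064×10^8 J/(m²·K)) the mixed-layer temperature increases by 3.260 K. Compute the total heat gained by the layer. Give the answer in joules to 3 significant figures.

4.44×10^17 J

Areal heat capacity C = 7.064×10^8 J/(m²·K) (given).
Heat per unit area: q = C ΔT = 7.06×10^8 × 3.260 = 2.30×10^9 J/m².
Total heat: Q = q × A = 2.30×10^9 × (192.8 × 10⁶ m²) = 4.44×10^17 J.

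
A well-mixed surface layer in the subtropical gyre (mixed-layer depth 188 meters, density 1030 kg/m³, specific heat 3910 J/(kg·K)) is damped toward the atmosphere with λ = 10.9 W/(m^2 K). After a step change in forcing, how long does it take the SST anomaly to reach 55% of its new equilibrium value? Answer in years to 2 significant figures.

Areal heat capacity C = ρ c_p D = 1030 × 3910 × 188 = 7.57×10^8 J/(m^2 K).
τ = C / λ = 7.57×10^8 / 10.9 = 6.95×10^7 s.
Fraction reached: 1 − e^(−t/τ) = 0.55 ⇒ t = −τ ln(1 − 0.55) = τ × 0.799.
t = 5.55×10^7 s = 1.76 years.

1.8 years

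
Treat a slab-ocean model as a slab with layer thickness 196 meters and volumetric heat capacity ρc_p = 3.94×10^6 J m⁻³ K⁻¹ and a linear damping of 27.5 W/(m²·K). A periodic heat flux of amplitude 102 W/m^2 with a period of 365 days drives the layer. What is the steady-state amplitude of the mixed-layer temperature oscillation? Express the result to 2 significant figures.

0.65 K

Areal heat capacity C = ρc_p × D = 3.94×10^6 × 196 = 7.72×10^8 J m⁻² K⁻¹.
Angular frequency ω = 2π / T = 2π / 3.15×10^7 s = 1.99×10^-7 s⁻¹.
√((Cω)² + λ²) = √((154)² + 27.5²) = 156 W/(m²·K).
Amplitude A = F₀ / √((Cω)²+λ²) = 102 / 156 = 0.653 K.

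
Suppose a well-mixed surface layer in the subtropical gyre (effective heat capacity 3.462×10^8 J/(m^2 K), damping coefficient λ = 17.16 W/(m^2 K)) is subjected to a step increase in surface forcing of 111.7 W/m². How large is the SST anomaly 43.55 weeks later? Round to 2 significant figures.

Areal heat capacity C = 3.462×10^8 J/(m^2 K) (given).
τ = C / λ = 3.46×10^8 / 17.16 = 2.02×10^7 s.
Equilibrium anomaly ΔT_eq = F / λ = 111.7 / 17.16 = 6.51 K.
t = 43.55 weeks = 2.63×10^7 s, so t/τ = 1.31.
ΔT(t) = ΔT_eq (1 − e^(−t/τ)) = 6.51 × (1 − e^−1.31) = 4.75 K.

4.7 K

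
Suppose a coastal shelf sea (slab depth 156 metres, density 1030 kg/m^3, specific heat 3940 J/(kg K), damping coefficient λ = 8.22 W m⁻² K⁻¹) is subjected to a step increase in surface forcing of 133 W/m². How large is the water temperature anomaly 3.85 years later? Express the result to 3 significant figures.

Areal heat capacity C = ρ c_p D = 1030 × 3940 × 156 = 6.33×10^8 J/(m^2 K).
τ = C / λ = 6.33×10^8 / 8.22 = 7.70×10^7 s.
Equilibrium anomaly ΔT_eq = F / λ = 133 / 8.22 = 16.2 K.
t = 3.85 years = 1.21×10^8 s, so t/τ = 1.58.
ΔT(t) = ΔT_eq (1 − e^(−t/τ)) = 16.2 × (1 − e^−1.58) = 12.8 K.

12.8 K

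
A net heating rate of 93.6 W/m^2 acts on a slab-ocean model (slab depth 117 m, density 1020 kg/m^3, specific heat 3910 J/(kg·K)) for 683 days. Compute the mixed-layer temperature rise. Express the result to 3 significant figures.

Areal heat capacity C = ρ c_p D = 1020 × 3910 × 117 = 4.67×10^8 J/(m^2 K).
Net heat input Q = F Δt = 93.6 × (683 days × 86400 s/day) = 5.52×10^9 J/m².
ΔT = Q / C = 5.52×10^9 / 4.67×10^8 = 11.8 K.

11.8 K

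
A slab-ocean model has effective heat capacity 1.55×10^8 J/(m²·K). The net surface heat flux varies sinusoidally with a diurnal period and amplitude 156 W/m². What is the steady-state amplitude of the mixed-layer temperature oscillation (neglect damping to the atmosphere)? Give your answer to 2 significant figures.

Areal heat capacity C = 1.55×10^8 J/(m²·K) (given).
Angular frequency ω = 2π / T = 2π / 86400 s = 7.27×10^-5 s⁻¹.
Cω = 1.55×10^8 × 7.27×10^-5 = 11300 W/(m²·K).
Amplitude A = F₀ / (Cω) = 156 / 11300 = 0.0138 K.

0.014 K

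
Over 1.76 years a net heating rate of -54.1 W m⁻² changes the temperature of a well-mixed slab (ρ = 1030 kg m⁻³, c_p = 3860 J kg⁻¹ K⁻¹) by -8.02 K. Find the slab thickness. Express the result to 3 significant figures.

94.2 m

Heat input Q = F Δt = -54.1 × 5.55×10^7 s = -3.00×10^9 J/m².
Required areal heat capacity C = Q / ΔT = 3.75×10^8 J/(m²·K).
Depth D = C / (ρ c_p) = 3.75×10^8 / (1030 × 3860) = 94.2 m.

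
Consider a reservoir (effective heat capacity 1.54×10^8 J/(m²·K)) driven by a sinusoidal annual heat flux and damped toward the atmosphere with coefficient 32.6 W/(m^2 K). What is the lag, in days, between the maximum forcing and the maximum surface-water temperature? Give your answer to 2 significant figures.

Areal heat capacity C = 1.54×10^8 J/(m²·K) (given).
ω = 2π / 3.15×10^7 s = 1.99×10^-7 s⁻¹.
Phase lag φ = arctan(Cω/λ) = arctan(30.7/32.6) = 0.755 rad.
Time lag = φ / ω = 0.755 / 1.99×10^-7 = 3.79×10^6 s = 43.9 days.

44 days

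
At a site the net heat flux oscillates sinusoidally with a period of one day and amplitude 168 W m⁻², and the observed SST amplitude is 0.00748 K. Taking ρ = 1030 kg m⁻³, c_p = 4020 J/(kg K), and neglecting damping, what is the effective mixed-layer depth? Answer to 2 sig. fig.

ω = 2π / 86400 s = 7.27×10^-5 s⁻¹.
Required C = F₀ / (A ω) = 168 / (0.00748 × 7.27×10^-5) = 3.09×10^8 J/(m²·K).
D = C / (ρ c_p) = 3.09×10^8 / (1030 × 4020) = 74.6 m.

75 m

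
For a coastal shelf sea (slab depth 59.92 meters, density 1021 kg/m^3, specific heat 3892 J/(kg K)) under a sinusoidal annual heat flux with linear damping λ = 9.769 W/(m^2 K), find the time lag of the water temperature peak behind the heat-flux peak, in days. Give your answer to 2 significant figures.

79 days

Areal heat capacity C = ρ c_p D = 1021 × 3892 × 59.92 = 2.38×10^8 J m⁻² K⁻¹.
ω = 2π / 3.15×10^7 s = 1.99×10^-7 s⁻¹.
Phase lag φ = arctan(Cω/λ) = arctan(47.4/9.769) = 1.37 rad.
Time lag = φ / ω = 1.37 / 1.99×10^-7 = 6.86×10^6 s = 79.5 days.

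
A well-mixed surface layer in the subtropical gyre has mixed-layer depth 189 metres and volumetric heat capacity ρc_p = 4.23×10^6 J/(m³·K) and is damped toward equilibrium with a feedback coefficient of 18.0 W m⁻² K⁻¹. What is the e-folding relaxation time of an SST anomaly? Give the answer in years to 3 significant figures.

1.41 years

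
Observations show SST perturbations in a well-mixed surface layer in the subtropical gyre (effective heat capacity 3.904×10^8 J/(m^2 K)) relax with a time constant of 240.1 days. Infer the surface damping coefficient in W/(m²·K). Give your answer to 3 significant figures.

18.8

Areal heat capacity C = 3.904×10^8 J/(m^2 K) (given).
τ = 240.1 days = 2.07×10^7 s.
λ = C / τ = 3.90×10^8 / 2.07×10^7 = 18.8 W/(m²·K).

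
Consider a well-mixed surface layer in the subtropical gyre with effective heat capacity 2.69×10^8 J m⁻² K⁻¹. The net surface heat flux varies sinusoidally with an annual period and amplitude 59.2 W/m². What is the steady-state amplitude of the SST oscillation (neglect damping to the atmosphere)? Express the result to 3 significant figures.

1.10 K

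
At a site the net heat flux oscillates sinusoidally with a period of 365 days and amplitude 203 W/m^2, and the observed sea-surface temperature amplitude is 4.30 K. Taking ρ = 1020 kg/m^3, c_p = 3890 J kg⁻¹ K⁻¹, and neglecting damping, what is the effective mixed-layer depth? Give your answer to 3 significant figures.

59.7 m

ω = 2π / 3.15×10^7 s = 1.99×10^-7 s⁻¹.
Required C = F₀ / (A ω) = 203 / (4.30 × 1.99×10^-7) = 2.37×10^8 J/(m²·K).
D = C / (ρ c_p) = 2.37×10^8 / (1020 × 3890) = 59.7 m.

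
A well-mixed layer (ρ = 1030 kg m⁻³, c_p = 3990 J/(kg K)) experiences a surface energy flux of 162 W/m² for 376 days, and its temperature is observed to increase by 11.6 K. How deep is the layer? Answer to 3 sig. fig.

110 m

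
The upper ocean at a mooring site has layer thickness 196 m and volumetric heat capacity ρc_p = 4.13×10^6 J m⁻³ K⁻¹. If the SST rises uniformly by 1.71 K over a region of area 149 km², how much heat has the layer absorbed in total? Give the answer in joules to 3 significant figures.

Areal heat capacity C = ρc_p × D = 4.13×10^6 × 196 = 8.09×10^8 J/(m^2 K).
Heat per unit area: q = C ΔT = 8.09×10^8 × 1.71 = 1.38×10^9 J/m².
Total heat: Q = q × A = 1.38×10^9 × (149 × 10⁶ m²) = 2.06×10^17 J.

2.06×10^17 J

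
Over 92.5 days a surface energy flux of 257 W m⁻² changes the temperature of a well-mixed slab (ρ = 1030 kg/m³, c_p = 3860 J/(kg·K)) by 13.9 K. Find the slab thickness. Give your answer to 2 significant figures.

37 m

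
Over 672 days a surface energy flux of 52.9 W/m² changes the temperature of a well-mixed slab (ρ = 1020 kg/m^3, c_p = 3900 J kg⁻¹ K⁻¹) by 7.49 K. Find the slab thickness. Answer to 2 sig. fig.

100 m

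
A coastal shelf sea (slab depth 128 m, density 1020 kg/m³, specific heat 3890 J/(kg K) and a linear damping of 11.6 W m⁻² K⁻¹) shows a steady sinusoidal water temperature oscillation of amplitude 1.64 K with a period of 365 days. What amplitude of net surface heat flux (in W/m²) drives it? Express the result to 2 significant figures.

170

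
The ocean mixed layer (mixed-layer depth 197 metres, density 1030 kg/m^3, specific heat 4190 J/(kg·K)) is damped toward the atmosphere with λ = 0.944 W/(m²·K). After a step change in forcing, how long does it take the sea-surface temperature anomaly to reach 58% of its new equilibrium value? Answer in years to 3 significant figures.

24.8 years

Areal heat capacity C = ρ c_p D = 1030 × 4190 × 197 = 8.50×10^8 J/(m^2 K).
τ = C / λ = 8.50×10^8 / 0.944 = 9.01×10^8 s.
Fraction reached: 1 − e^(−t/τ) = 0.58 ⇒ t = −τ ln(1 − 0.58) = τ × 0.868.
t = 7.81×10^8 s = 24.8 years.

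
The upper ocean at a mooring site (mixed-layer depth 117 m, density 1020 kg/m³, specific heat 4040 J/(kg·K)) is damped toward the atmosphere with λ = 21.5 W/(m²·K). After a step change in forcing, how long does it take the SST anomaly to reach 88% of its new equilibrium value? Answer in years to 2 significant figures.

1.5 years

Areal heat capacity C = ρ c_p D = 1020 × 4040 × 117 = 4.82×10^8 J/(m^2 K).
τ = C / λ = 4.82×10^8 / 21.5 = 2.24×10^7 s.
Fraction reached: 1 − e^(−t/τ) = 0.88 ⇒ t = −τ ln(1 − 0.88) = τ × 2.12.
t = 4.75×10^7 s = 1.51 years.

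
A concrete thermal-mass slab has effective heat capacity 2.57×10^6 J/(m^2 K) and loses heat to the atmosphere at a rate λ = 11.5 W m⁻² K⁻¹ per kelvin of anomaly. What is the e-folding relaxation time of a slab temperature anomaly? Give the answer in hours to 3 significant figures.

Areal heat capacity C = 2.57×10^6 J/(m^2 K) (given).
Relaxation time τ = C / λ = 2.57×10^6 / 11.5 = 2.23×10^5 s.
In hours: 2.23×10^5 s / (3600 s/hour) = 62.1 hours.

62.1 hours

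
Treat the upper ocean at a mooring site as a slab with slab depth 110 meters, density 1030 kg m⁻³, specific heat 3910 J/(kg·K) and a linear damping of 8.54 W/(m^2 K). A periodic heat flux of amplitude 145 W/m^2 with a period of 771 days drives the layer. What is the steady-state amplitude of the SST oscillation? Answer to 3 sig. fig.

3.40 K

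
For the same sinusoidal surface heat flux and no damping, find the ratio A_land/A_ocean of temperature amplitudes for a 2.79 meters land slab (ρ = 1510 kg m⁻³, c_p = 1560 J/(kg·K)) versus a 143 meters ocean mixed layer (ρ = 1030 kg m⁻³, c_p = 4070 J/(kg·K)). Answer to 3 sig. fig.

91.2

C_ocean = 1030 × 4070 × 143 = 5.99×10^8 J/(m²·K).
C_land = 1510 × 1560 × 2.79 = 6.57×10^6 J/(m²·K).
Undamped amplitude ∝ 1/C, so A_land/A_ocean = C_ocean/C_land = 91.2.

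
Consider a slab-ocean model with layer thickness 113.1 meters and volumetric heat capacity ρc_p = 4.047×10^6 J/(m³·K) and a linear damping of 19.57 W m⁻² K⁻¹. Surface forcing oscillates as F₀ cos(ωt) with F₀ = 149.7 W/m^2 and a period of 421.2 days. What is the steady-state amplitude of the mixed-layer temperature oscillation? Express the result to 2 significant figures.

1.8 K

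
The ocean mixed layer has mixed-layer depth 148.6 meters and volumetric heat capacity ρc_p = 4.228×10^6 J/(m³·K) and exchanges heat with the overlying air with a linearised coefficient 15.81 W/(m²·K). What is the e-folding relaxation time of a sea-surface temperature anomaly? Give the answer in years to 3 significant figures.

1.26 years

Areal heat capacity C = ρc_p × D = 4.228×10^6 × 148.6 = 6.28×10^8 J m⁻² K⁻¹.
Relaxation time τ = C / λ = 6.28×10^8 / 15.81 = 3.97×10^7 s.
In years: 3.97×10^7 s / (3.156×10^7 s/year) = 1.26 years.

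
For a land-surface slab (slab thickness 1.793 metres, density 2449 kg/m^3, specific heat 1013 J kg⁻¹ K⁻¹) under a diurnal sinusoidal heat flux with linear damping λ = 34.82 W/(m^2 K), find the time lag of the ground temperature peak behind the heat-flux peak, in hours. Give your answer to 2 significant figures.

5.6 hours

Areal heat capacity C = ρ c_p D = 2449 × 1013 × 1.793 = 4.45×10^6 J m⁻² K⁻¹.
ω = 2π / 86400 s = 7.27×10^-5 s⁻¹.
Phase lag φ = arctan(Cω/λ) = arctan(323/34.82) = 1.46 rad.
Time lag = φ / ω = 1.46 / 7.27×10^-5 = 20100 s = 5.59 hours.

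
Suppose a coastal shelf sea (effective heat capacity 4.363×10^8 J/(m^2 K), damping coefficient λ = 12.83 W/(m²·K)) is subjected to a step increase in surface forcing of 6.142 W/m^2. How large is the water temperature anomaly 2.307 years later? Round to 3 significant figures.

0.422 K

Areal heat capacity C = 4.363×10^8 J/(m^2 K) (given).
τ = C / λ = 4.36×10^8 / 12.83 = 3.40×10^7 s.
Equilibrium anomaly ΔT_eq = F / λ = 6.142 / 12.83 = 0.479 K.
t = 2.307 years = 7.28×10^7 s, so t/τ = 2.14.
ΔT(t) = ΔT_eq (1 − e^(−t/τ)) = 0.479 × (1 − e^−2.14) = 0.422 K.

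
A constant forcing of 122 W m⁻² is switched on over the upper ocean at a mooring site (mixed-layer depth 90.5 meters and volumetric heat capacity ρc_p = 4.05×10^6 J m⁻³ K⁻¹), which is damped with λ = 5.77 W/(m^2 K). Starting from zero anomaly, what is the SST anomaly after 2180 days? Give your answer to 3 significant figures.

20.1 K

Areal heat capacity C = ρc_p × D = 4.05×10^6 × 90.5 = 3.67×10^8 J/(m²·K).
τ = C / λ = 3.67×10^8 / 5.77 = 6.35×10^7 s.
Equilibrium anomaly ΔT_eq = F / λ = 122 / 5.77 = 21.1 K.
t = 2180 days = 1.88×10^8 s, so t/τ = 2.97.
ΔT(t) = ΔT_eq (1 − e^(−t/τ)) = 21.1 × (1 − e^−2.97) = 20.1 K.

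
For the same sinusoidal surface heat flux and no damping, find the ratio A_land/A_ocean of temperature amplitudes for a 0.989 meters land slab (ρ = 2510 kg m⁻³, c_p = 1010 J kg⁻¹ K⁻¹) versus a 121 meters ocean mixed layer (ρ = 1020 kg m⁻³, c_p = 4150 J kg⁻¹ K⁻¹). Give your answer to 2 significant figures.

C_ocean = 1020 × 4150 × 121 = 5.12×10^8 J/(m²·K).
C_land = 2510 × 1010 × 0.989 = 2.51×10^6 J/(m²·K).
Undamped amplitude ∝ 1/C, so A_land/A_ocean = C_ocean/C_land = 204.

200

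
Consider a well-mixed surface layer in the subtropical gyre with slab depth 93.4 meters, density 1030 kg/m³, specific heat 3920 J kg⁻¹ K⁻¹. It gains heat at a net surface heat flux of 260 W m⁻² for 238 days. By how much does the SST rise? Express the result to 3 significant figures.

Areal heat capacity C = ρ c_p D = 1030 × 3920 × 93.4 = 3.77×10^8 J/(m^2 K).
Net heat input Q = F Δt = 260 × (238 days × 86400 s/day) = 5.35×10^9 J/m².
ΔT = Q / C = 5.35×10^9 / 3.77×10^8 = 14.2 K.

14.2 K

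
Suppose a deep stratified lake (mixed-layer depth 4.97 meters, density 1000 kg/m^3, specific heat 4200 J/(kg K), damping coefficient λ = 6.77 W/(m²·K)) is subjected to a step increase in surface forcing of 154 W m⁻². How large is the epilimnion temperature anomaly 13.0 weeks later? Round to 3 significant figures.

21.0 K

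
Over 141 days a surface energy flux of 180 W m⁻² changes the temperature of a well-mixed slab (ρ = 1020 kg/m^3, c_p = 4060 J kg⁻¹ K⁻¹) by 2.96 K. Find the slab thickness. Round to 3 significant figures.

179 m

Heat input Q = F Δt = 180 × 1.22×10^7 s = 2.19×10^9 J/m².
Required areal heat capacity C = Q / ΔT = 7.41×10^8 J/(m²·K).
Depth D = C / (ρ c_p) = 7.41×10^8 / (1020 × 4060) = 179 m.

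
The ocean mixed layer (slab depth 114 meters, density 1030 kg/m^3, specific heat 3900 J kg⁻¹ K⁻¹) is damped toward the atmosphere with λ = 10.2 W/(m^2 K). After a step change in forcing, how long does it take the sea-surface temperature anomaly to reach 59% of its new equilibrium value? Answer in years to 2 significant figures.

1.3 years

Areal heat capacity C = ρ c_p D = 1030 × 3900 × 114 = 4.58×10^8 J/(m^2 K).
τ = C / λ = 4.58×10^8 / 10.2 = 4.49×10^7 s.
Fraction reached: 1 − e^(−t/τ) = 0.59 ⇒ t = −τ ln(1 − 0.59) = τ × 0.892.
t = 4.00×10^7 s = 1.27 years.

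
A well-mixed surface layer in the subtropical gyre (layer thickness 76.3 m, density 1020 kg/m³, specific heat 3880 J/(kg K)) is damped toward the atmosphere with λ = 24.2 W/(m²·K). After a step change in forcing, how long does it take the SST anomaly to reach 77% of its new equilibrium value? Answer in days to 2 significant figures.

210 days

Areal heat capacity C = ρ c_p D = 1020 × 3880 × 76.3 = 3.02×10^8 J/(m^2 K).
τ = C / λ = 3.02×10^8 / 24.2 = 1.25×10^7 s.
Fraction reached: 1 − e^(−t/τ) = 0.77 ⇒ t = −τ ln(1 − 0.77) = τ × 1.47.
t = 1.83×10^7 s = 212 days.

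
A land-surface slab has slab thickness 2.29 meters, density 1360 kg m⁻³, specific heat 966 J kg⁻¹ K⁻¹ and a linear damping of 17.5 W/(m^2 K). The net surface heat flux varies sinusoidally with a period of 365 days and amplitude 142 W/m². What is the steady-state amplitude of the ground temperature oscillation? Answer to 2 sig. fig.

Areal heat capacity C = ρ c_p D = 1360 × 966 × 2.29 = 3.01×10^6 J/(m^2 K).
Angular frequency ω = 2π / T = 2π / 3.15×10^7 s = 1.99×10^-7 s⁻¹.
√((Cω)² + λ²) = √((0.599)² + 17.5²) = 17.5 W/(m²·K).
Amplitude A = F₀ / √((Cω)²+λ²) = 142 / 17.5 = 8.11 K.

8.1 K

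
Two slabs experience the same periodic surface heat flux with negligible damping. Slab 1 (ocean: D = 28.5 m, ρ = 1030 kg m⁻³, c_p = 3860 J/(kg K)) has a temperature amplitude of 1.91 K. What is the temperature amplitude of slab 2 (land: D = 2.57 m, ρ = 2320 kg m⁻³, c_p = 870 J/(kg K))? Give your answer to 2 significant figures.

42 K

C_ocean = 1.13×10^8 J/(m²·K); C_land = 5.19×10^6 J/(m²·K).
A ∝ 1/C ⇒ A_land = A_ocean × C_ocean/C_land = 1.91 × 21.8 = 41.7 K.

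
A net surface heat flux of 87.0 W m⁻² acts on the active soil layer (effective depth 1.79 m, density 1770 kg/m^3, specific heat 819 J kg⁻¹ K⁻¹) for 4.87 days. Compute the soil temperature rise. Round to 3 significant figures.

14.1 K

Areal heat capacity C = ρ c_p D = 1770 × 819 × 1.79 = 2.59×10^6 J m⁻² K⁻¹.
Net heat input Q = F Δt = 87.0 × (4.87 days × 86400 s/day) = 3.66×10^7 J/m².
ΔT = Q / C = 3.66×10^7 / 2.59×10^6 = 14.1 K.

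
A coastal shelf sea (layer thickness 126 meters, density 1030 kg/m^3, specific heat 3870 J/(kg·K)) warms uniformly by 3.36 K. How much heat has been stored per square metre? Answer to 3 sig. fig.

1.69×10^9

Areal heat capacity C = ρ c_p D = 1030 × 3870 × 126 = 5.02×10^8 J/(m^2 K).
ΔQ = C ΔT = 5.02×10^8 × 3.36 = 1.69×10^9 J/m².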